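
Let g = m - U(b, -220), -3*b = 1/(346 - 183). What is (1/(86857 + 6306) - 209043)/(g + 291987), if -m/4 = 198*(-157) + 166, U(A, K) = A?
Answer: -2380827675228/4734104955433 ≈ -0.50291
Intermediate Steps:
b = -1/489 (b = -1/(3*(346 - 183)) = -⅓/163 = -⅓*1/163 = -1/489 ≈ -0.0020450)
m = 123680 (m = -4*(198*(-157) + 166) = -4*(-31086 + 166) = -4*(-30920) = 123680)
g = 60479521/489 (g = 123680 - 1*(-1/489) = 123680 + 1/489 = 60479521/489 ≈ 1.2368e+5)
(1/(86857 + 6306) - 209043)/(g + 291987) = (1/(86857 + 6306) - 209043)/(60479521/489 + 291987) = (1/93163 - 209043)/(203261164/489) = (1/93163 - 209043)*(489/203261164) = -19475073008/93163*489/203261164 = -2380827675228/4734104955433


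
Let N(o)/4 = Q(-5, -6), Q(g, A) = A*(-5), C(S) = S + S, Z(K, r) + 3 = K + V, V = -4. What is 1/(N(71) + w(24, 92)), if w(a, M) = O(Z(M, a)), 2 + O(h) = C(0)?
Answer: 1/118 ≈ 0.0084746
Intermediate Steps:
Z(K, r) = -7 + K (Z(K, r) = -3 + (K - 4) = -3 + (-4 + K) = -7 + K)
C(S) = 2*S
Q(g, A) = -5*A
O(h) = -2 (O(h) = -2 + 2*0 = -2 + 0 = -2)
w(a, M) = -2
N(o) = 120 (N(o) = 4*(-5*(-6)) = 4*30 = 120)
1/(N(71) + w(24, 92)) = 1/(120 - 2) = 1/118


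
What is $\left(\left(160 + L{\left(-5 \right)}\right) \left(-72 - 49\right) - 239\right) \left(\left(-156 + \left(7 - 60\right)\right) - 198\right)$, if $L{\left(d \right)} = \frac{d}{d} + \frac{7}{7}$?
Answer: $8075287$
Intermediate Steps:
$L{\left(d \right)} = 2$ ($L{\left(d \right)} = 1 + 7 \cdot \frac{1}{7} = 1 + 1 = 2$)
$\left(\left(160 + L{\left(-5 \right)}\right) \left(-72 - 49\right) - 239\right) \left(\left(-156 + \left(7 - 60\right)\right) - 198\right) = \left(\left(160 + 2\right) \left(-72 - 49\right) - 239\right) \left(\left(-156 + \left(7 - 60\right)\right) - 198\right) = \left(162 \left(-121\right) - 239\right) \left(\left(-156 + \left(7 - 60\right)\right) - 198\right) = \left(-19602 - 239\right) \left(\left(-156 - 53\right) - 198\right) = - 19841 \left(-209 - 198\right) = \left(-19841\right) \left(-407\right) = 8075287$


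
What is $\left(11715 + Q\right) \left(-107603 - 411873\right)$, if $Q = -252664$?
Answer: $125167222724$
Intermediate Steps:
$\left(11715 + Q\right) \left(-107603 - 411873\right) = \left(11715 - 252664\right) \left(-107603 - 411873\right) = \left(-240949\right) \left(-519476\right) = 125167222724$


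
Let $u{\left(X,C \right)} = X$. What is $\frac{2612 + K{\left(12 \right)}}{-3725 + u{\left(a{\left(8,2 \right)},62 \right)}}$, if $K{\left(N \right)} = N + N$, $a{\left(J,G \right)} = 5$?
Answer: $- \frac{659}{930} \approx -0.7086$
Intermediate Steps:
$K{\left(N \right)} = 2 N$
$\frac{2612 + K{\left(12 \right)}}{-3725 + u{\left(a{\left(8,2 \right)},62 \right)}} = \frac{2612 + 2 \cdot 12}{-3725 + 5} = \frac{2612 + 24}{-3720} = 2636 \left(- \frac{1}{3720}\right) = - \frac{659}{930}$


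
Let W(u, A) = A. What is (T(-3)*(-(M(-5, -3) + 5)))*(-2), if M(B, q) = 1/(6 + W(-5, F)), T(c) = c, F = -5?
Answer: -36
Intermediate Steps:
M(B, q) = 1 (M(B, q) = 1/(6 - 5) = 1/1 = 1)
(T(-3)*(-(M(-5, -3) + 5)))*(-2) = -(-3)*(1 + 5)*(-2) = -(-3)*6*(-2) = -3*(-6)*(-2) = 18*(-2) = -36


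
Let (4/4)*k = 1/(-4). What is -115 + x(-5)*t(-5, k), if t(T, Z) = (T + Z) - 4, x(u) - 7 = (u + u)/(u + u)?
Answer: -189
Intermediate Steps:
x(u) = 8 (x(u) = 7 + (u + u)/(u + u) = 7 + (2*u)/((2*u)) = 7 + (2*u)*(1/(2*u)) = 7 + 1 = 8)
k = -¼ (k = 1/(-4) = -¼ ≈ -0.25000)
t(T, Z) = -4 + T + Z
-115 + x(-5)*t(-5, k) = -115 + 8*(-4 - 5 - ¼) = -115 + 8*(-37/4) = -115 - 74 = -189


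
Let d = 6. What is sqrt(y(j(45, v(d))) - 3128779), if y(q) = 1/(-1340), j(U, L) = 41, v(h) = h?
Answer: 3*I*sqrt(156056543715)/670 ≈ 1768.8*I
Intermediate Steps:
y(q) = -1/1340
sqrt(y(j(45, v(d))) - 3128779) = sqrt(-1/1340 - 3128779) = sqrt(-4192563861/1340) = 3*I*sqrt(156056543715)/670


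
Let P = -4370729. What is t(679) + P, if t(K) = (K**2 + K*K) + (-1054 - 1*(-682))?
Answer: -3449019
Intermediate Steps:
t(K) = -372 + 2*K**2 (t(K) = (K**2 + K**2) + (-1054 + 682) = 2*K**2 - 372 = -372 + 2*K**2)
t(679) + P = (-372 + 2*679**2) - 4370729 = (-372 + 2*461041) - 4370729 = (-372 + 922082) - 4370729 = 921710 - 4370729 = -3449019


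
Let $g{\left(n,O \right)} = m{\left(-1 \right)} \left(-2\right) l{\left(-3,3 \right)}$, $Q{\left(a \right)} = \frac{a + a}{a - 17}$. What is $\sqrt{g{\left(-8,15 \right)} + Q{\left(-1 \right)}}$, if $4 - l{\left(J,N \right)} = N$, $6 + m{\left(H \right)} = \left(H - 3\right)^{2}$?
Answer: $\frac{i \sqrt{179}}{3} \approx 4.4597 i$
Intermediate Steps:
$Q{\left(a \right)} = \frac{2 a}{-17 + a}$
$m{\left(H \right)} = -6 + \left(-3 + H\right)^{2}$ ($m{\left(H \right)} = -6 + \left(H - 3\right)^{2} = -6 + \left(-3 + H\right)^{2}$)
$l{\left(J,N \right)} = 4 - N$
$g{\left(n,O \right)} = -20$ ($g{\left(n,O \right)} = \left(-6 + \left(-3 - 1\right)^{2}\right) \left(-2\right) \left(4 - 3\right) = \left(-6 + \left(-4\right)^{2}\right) \left(-2\right) \left(4 - 3\right) = \left(-6 + 16\right) \left(-2\right) 1 = 10 \left(-2\right) 1 = \left(-20\right) 1 = -20$)
$\sqrt{g{\left(-8,15 \right)} + Q{\left(-1 \right)}} = \sqrt{-20 + 2 \left(-1\right) \frac{1}{-17 - 1}} = \sqrt{-20 + 2 \left(-1\right) \frac{1}{-18}} = \sqrt{-20 + 2 \left(-1\right) \left(- \frac{1}{18}\right)} = \sqrt{-20 + \frac{1}{9}} = \sqrt{- \frac{179}{9}} = \frac{i \sqrt{179}}{3}$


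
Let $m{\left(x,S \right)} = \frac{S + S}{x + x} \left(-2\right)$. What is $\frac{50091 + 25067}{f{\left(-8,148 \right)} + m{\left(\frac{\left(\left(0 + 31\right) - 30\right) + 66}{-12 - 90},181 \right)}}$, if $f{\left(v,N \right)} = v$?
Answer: $\frac{2517793}{18194} \approx 138.39$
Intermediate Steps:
$m{\left(x,S \right)} = - \frac{2 S}{x}$ ($m{\left(x,S \right)} = \frac{2 S}{2 x} \left(-2\right) = 2 S \frac{1}{2 x} \left(-2\right) = \frac{S}{x} \left(-2\right) = - \frac{2 S}{x}$)
$\frac{50091 + 25067}{f{\left(-8,148 \right)} + m{\left(\frac{\left(\left(0 + 31\right) - 30\right) + 66}{-12 - 90},181 \right)}} = \frac{50091 + 25067}{-8 - \frac{362}{\left(\left(\left(0 + 31\right) - 30\right) + 66\right) \frac{1}{-12 - 90}}} = \frac{75158}{-8 - \frac{362}{\left(\left(31 - 30\right) + 66\right) \frac{1}{-102}}} = \frac{75158}{-8 - \frac{362}{\left(1 + 66\right) \left(- \frac{1}{102}\right)}} = \frac{75158}{-8 - \frac{362}{67 \left(- \frac{1}{102}\right)}} = \frac{75158}{-8 - \frac{362}{- \frac{67}{102}}} = \frac{75158}{-8 - 362 \left(- \frac{102}{67}\right)} = \frac{75158}{-8 + \frac{36924}{67}} = \frac{75158}{\frac{36388}{67}} = 75158 \cdot \frac{67}{36388} = \frac{2517793}{18194}$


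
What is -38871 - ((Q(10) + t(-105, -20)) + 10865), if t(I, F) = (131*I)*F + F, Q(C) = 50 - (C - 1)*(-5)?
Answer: -324911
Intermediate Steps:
Q(C) = 45 + 5*C (Q(C) = 50 - (-1 + C)*(-5) = 50 - (5 - 5*C) = 50 + (-5 + 5*C) = 45 + 5*C)
t(I, F) = F + 131*F*I (t(I, F) = 131*F*I + F = F + 131*F*I)
-38871 - ((Q(10) + t(-105, -20)) + 10865) = -38871 - (((45 + 5*10) - 20*(1 + 131*(-105))) + 10865) = -38871 - (((45 + 50) - 20*(1 - 13755)) + 10865) = -38871 - ((95 - 20*(-13754)) + 10865) = -38871 - ((95 + 275080) + 10865) = -38871 - (275175 + 10865) = -38871 - 1*286040 = -38871 - 286040 = -324911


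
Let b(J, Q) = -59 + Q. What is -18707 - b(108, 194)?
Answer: -18842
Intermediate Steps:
-18707 - b(108, 194) = -18707 - (-59 + 194) = -18707 - 1*135 = -18707 - 135 = -18842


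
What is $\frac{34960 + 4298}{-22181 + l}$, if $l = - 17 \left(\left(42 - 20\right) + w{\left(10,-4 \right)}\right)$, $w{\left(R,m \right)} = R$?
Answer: $- \frac{4362}{2525} \approx -1.7275$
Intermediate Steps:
$l = -544$ ($l = - 17 \left(\left(42 - 20\right) + 10\right) = - 17 \left(22 + 10\right) = \left(-17\right) 32 = -544$)
$\frac{34960 + 4298}{-22181 + l} = \frac{34960 + 4298}{-22181 - 544} = \frac{39258}{-22725} = 39258 \left(- \frac{1}{22725}\right) = - \frac{4362}{2525}$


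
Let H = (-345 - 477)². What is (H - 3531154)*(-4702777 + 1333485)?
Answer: 9620912227240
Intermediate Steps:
H = 675684 (H = (-822)² = 675684)
(H - 3531154)*(-4702777 + 1333485) = (675684 - 3531154)*(-4702777 + 1333485) = -2855470*(-3369292) = 9620912227240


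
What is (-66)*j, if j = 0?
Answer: 0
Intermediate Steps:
(-66)*j = -66*0 = 0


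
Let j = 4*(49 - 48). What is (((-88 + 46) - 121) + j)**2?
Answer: 25281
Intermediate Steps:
j = 4 (j = 4*1 = 4)
(((-88 + 46) - 121) + j)**2 = (((-88 + 46) - 121) + 4)**2 = ((-42 - 121) + 4)**2 = (-163 + 4)**2 = (-159)**2 = 25281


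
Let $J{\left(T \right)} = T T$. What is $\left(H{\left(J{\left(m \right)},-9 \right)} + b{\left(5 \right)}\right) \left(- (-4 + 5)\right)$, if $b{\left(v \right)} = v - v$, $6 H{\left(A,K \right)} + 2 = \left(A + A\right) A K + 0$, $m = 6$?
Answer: $\frac{11665}{3} \approx 3888.3$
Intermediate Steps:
$J{\left(T \right)} = T^{2}$
$H{\left(A,K \right)} = - \frac{1}{3} + \frac{K A^{2}}{3}$ ($H{\left(A,K \right)} = - \frac{1}{3} + \frac{\left(A + A\right) A K + 0}{6} = - \frac{1}{3} + \frac{2 A A K + 0}{6} = - \frac{1}{3} + \frac{2 A^{2} K + 0}{6} = - \frac{1}{3} + \frac{2 K A^{2} + 0}{6} = - \frac{1}{3} + \frac{2 K A^{2}}{6} = - \frac{1}{3} + \frac{K A^{2}}{3}$)
$b{\left(v \right)} = 0$
$\left(H{\left(J{\left(m \right)},-9 \right)} + b{\left(5 \right)}\right) \left(- (-4 + 5)\right) = \left(\left(- \frac{1}{3} + \frac{1}{3} \left(-9\right) \left(6^{2}\right)^{2}\right) + 0\right) \left(- (-4 + 5)\right) = \left(\left(- \frac{1}{3} + \frac{1}{3} \left(-9\right) 36^{2}\right) + 0\right) \left(\left(-1\right) 1\right) = \left(\left(- \frac{1}{3} + \frac{1}{3} \left(-9\right) 1296\right) + 0\right) \left(-1\right) = \left(\left(- \frac{1}{3} - 3888\right) + 0\right) \left(-1\right) = \left(- \frac{11665}{3} + 0\right) \left(-1\right) = \left(- \frac{11665}{3}\right) \left(-1\right) = \frac{11665}{3}$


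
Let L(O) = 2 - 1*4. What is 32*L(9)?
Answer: -64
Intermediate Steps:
L(O) = -2 (L(O) = 2 - 4 = -2)
32*L(9) = 32*(-2) = -64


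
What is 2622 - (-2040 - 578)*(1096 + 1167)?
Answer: 5927156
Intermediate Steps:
2622 - (-2040 - 578)*(1096 + 1167) = 2622 - (-2618)*2263 = 2622 - 1*(-5924534) = 2622 + 5924534 = 5927156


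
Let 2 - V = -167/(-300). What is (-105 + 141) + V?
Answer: 11233/300 ≈ 37.443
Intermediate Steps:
V = 433/300 (V = 2 - (-167)/(-300) = 2 - (-167)*(-1)/300 = 2 - 1*167/300 = 2 - 167/300 = 433/300 ≈ 1.4433)
(-105 + 141) + V = (-105 + 141) + 433/300 = 36 + 433/300 = 11233/300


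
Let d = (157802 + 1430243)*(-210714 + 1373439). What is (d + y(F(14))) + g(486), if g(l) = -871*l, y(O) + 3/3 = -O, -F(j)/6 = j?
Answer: 1846459199402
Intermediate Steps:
F(j) = -6*j
y(O) = -1 - O
d = 1846459622625 (d = 1588045*1162725 = 1846459622625)
(d + y(F(14))) + g(486) = (1846459622625 + (-1 - (-6)*14)) - 871*486 = (1846459622625 + (-1 - 1*(-84))) - 423306 = (1846459622625 + (-1 + 84)) - 423306 = (1846459622625 + 83) - 423306 = 1846459622708 - 423306 = 1846459199402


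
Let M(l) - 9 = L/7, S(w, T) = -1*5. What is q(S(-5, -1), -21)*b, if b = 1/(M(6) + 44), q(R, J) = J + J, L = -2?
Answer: -98/123 ≈ -0.79675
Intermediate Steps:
S(w, T) = -5
M(l) = 61/7 (M(l) = 9 - 2/7 = 61/7)
q(R, J) = 2*J
b = 7/369 (b = 1/(61/7 + 44) = 1/(369/7) = 7/369 ≈ 0.018970)
q(S(-5, -1), -21)*b = (2*(-21))*(7/369) = -42*7/369 = -98/123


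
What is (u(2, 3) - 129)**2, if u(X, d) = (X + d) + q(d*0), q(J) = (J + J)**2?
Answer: 15376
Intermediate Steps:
q(J) = 4*J**2 (q(J) = (2*J)**2 = 4*J**2)
u(X, d) = X + d (u(X, d) = (X + d) + 4*(d*0)**2 = (X + d) + 4*0**2 = (X + d) + 4*0 = (X + d) + 0 = X + d)
(u(2, 3) - 129)**2 = ((2 + 3) - 129)**2 = (5 - 129)**2 = (-124)**2 = 15376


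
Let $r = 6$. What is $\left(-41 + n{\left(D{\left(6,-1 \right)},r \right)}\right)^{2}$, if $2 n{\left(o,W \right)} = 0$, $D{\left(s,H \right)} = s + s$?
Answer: $1681$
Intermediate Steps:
$D{\left(s,H \right)} = 2 s$
$n{\left(o,W \right)} = 0$ ($n{\left(o,W \right)} = \frac{1}{2} \cdot 0 = 0$)
$\left(-41 + n{\left(D{\left(6,-1 \right)},r \right)}\right)^{2} = \left(-41 + 0\right)^{2} = \left(-41\right)^{2} = 1681$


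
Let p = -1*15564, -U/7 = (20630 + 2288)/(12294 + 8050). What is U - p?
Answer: 158236795/10172 ≈ 15556.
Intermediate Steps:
U = -80213/10172 (U = -7*(20630 + 2288)/(12294 + 8050) = -160426/20344 = -7*11459/10172 = -80213/10172 ≈ -7.8857)
p = -15564
U - p = -80213/10172 - 1*(-15564) = -80213/10172 + 15564 = 158236795/10172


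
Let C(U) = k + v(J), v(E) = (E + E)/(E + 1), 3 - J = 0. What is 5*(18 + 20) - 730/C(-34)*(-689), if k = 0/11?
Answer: 1006510/3 ≈ 3.3550e+5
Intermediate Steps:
k = 0 (k = 0*(1/11) = 0)
J = 3 (J = 3 - 1*0 = 3 + 0 = 3)
v(E) = 2*E/(1 + E) (v(E) = (2*E)/(1 + E) = 2*E/(1 + E))
C(U) = 3/2 (C(U) = 0 + 2*3/(1 + 3) = 0 + 2*3/4 = 0 + 2*3*(¼) = 0 + 3/2 = 3/2)
5*(18 + 20) - 730/C(-34)*(-689) = 5*(18 + 20) - 730/3/2*(-689) = 5*38 - 730*⅔*(-689) = 190 - 1460/3*(-689) = 190 + 1005940/3 = 1006510/3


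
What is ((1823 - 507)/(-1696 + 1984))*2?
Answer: 329/36 ≈ 9.1389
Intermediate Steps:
((1823 - 507)/(-1696 + 1984))*2 = (1316/288)*2 = (1316*(1/288))*2 = (329/72)*2 = 329/36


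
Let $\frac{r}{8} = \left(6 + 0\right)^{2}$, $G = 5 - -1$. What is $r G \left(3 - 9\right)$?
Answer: $-10368$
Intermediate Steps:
$G = 6$ ($G = 5 + 1 = 6$)
$r = 288$ ($r = 8 \left(6 + 0\right)^{2} = 8 \cdot 6^{2} = 8 \cdot 36 = 288$)
$r G \left(3 - 9\right) = 288 \cdot 6 \left(3 - 9\right) = 288 \cdot 6 \left(-6\right) = 288 \left(-36\right) = -10368$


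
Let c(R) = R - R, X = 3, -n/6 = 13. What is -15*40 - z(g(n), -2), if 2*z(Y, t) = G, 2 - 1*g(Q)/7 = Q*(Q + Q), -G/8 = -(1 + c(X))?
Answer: -604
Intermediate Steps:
n = -78 (n = -6*13 = -78)
c(R) = 0
G = 8 (G = -(-8)*(1 + 0) = -(-8) = -8*(-1) = 8)
g(Q) = 14 - 14*Q² (g(Q) = 14 - 7*Q*(Q + Q) = 14 - 7*Q*2*Q = 14 - 14*Q²)
z(Y, t) = 4 (z(Y, t) = (½)*8 = 4)
-15*40 - z(g(n), -2) = -15*40 - 1*4 = -600 - 4 = -604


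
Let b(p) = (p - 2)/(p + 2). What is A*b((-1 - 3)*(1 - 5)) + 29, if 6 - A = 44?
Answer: -5/9 ≈ -0.55556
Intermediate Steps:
A = -38 (A = 6 - 1*44 = 6 - 44 = -38)
b(p) = (-2 + p)/(2 + p)
A*b((-1 - 3)*(1 - 5)) + 29 = -38*(-2 + (-1 - 3)*(1 - 5))/(2 + (-1 - 3)*(1 - 5)) + 29 = -38*(-2 - 4*(-4))/(2 - 4*(-4)) + 29 = -38*(-2 + 16)/(2 + 16) + 29 = -38*14/18 + 29 = -19*14/9 + 29 = -38*7/9 + 29 = -266/9 + 29 = -5/9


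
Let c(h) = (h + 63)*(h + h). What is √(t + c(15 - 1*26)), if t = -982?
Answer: I*√2126 ≈ 46.109*I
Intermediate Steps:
c(h) = 2*h*(63 + h) (c(h) = (63 + h)*(2*h) = 2*h*(63 + h))
√(t + c(15 - 1*26)) = √(-982 + 2*(15 - 1*26)*(63 + (15 - 1*26))) = √(-982 + 2*(15 - 26)*(63 + (15 - 26))) = √(-982 + 2*(-11)*(63 - 11)) = √(-982 + 2*(-11)*52) = √(-982 - 1144) = √(-2126) = I*√2126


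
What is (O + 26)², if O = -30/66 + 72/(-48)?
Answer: 279841/484 ≈ 578.18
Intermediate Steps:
O = -43/22 (O = -30*1/66 + 72*(-1/48) = -5/11 - 3/2 = -43/22 ≈ -1.9545)
(O + 26)² = (-43/22 + 26)² = (529/22)² = 279841/484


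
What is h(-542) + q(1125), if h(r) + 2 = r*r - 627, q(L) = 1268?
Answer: 294403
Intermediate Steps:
h(r) = -629 + r² (h(r) = -2 + (r*r - 627) = -2 + (r² - 627) = -2 + (-627 + r²) = -629 + r²)
h(-542) + q(1125) = (-629 + (-542)²) + 1268 = (-629 + 293764) + 1268 = 293135 + 1268 = 294403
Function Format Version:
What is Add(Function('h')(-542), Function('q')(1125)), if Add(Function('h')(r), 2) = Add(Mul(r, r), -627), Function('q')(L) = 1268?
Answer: 294403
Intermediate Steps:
Function('h')(r) = Add(-629, Pow(r, 2)) (Function('h')(r) = Add(-2, Add(Mul(r, r), -627)) = Add(-2, Add(Pow(r, 2), -627)) = Add(-2, Add(-627, Pow(r, 2))) = Add(-629, Pow(r, 2)))
Add(Function('h')(-542), Function('q')(1125)) = Add(Add(-629, Pow(-542, 2)), 1268) = Add(Add(-629, 293764), 1268) = Add(293135, 1268) = 294403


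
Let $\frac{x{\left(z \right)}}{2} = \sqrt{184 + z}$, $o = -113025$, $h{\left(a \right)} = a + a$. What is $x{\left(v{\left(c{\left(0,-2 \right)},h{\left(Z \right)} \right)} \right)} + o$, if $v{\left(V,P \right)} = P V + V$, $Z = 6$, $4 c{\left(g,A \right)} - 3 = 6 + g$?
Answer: $-113025 + \sqrt{853} \approx -1.13 \cdot 10^{5}$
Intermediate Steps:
$c{\left(g,A \right)} = \frac{9}{4} + \frac{g}{4}$ ($c{\left(g,A \right)} = \frac{3}{4} + \frac{6 + g}{4} = \frac{3}{4} + \left(\frac{3}{2} + \frac{g}{4}\right) = \frac{9}{4} + \frac{g}{4}$)
$h{\left(a \right)} = 2 a$
$v{\left(V,P \right)} = V + P V$
$x{\left(z \right)} = 2 \sqrt{184 + z}$
$x{\left(v{\left(c{\left(0,-2 \right)},h{\left(Z \right)} \right)} \right)} + o = 2 \sqrt{184 + \left(\frac{9}{4} + \frac{1}{4} \cdot 0\right) \left(1 + 2 \cdot 6\right)} - 113025 = 2 \sqrt{184 + \left(\frac{9}{4} + 0\right) \left(1 + 12\right)} - 113025 = 2 \sqrt{184 + \frac{9}{4} \cdot 13} - 113025 = 2 \sqrt{184 + \frac{117}{4}} - 113025 = 2 \sqrt{\frac{853}{4}} - 113025 = 2 \frac{\sqrt{853}}{2} - 113025 = \sqrt{853} - 113025 = -113025 + \sqrt{853}$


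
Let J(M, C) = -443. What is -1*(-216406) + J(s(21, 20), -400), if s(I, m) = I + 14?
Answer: 215963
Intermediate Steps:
s(I, m) = 14 + I
-1*(-216406) + J(s(21, 20), -400) = -1*(-216406) - 443 = 216406 - 443 = 215963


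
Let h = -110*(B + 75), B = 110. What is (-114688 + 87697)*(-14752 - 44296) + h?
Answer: 1593744218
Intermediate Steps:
h = -20350 (h = -110*(110 + 75) = -110*185 = -20350)
(-114688 + 87697)*(-14752 - 44296) + h = (-114688 + 87697)*(-14752 - 44296) - 20350 = -26991*(-59048) - 20350 = 1593764568 - 20350 = 1593744218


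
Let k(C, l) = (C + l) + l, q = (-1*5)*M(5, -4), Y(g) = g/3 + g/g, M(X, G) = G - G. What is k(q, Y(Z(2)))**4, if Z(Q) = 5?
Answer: 65536/81 ≈ 809.09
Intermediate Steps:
M(X, G) = 0
Y(g) = 1 + g/3 (Y(g) = g*(1/3) + 1 = g/3 + 1 = 1 + g/3)
q = 0 (q = -1*5*0 = -5*0 = 0)
k(C, l) = C + 2*l
k(q, Y(Z(2)))**4 = (0 + 2*(1 + (1/3)*5))**4 = (0 + 2*(1 + 5/3))**4 = (0 + 2*(8/3))**4 = (0 + 16/3)**4 = (16/3)**4 = 65536/81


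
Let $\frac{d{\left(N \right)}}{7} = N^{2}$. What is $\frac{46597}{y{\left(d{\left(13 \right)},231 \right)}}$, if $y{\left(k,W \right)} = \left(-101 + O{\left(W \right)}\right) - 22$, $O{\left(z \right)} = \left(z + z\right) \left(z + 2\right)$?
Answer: $\frac{46597}{107523} \approx 0.43337$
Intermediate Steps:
$O{\left(z \right)} = 2 z \left(2 + z\right)$
$d{\left(N \right)} = 7 N^{2}$
$y{\left(k,W \right)} = -123 + 2 W \left(2 + W\right)$ ($y{\left(k,W \right)} = \left(-101 + 2 W \left(2 + W\right)\right) - 22 = -123 + 2 W \left(2 + W\right)$)
$\frac{46597}{y{\left(d{\left(13 \right)},231 \right)}} = \frac{46597}{-123 + 2 \cdot 231 \left(2 + 231\right)} = \frac{46597}{-123 + 2 \cdot 231 \cdot 233} = \frac{46597}{-123 + 107646} = \frac{46597}{107523}$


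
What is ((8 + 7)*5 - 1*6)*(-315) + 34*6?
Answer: -21531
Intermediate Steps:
((8 + 7)*5 - 1*6)*(-315) + 34*6 = (15*5 - 6)*(-315) + 204 = (75 - 6)*(-315) + 204 = 69*(-315) + 204 = -21735 + 204 = -21531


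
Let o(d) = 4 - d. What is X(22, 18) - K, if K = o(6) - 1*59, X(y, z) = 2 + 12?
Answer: 75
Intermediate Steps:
X(y, z) = 14
K = -61 (K = (4 - 1*6) - 1*59 = (4 - 6) - 59 = -2 - 59 = -61)
X(22, 18) - K = 14 - 1*(-61) = 14 + 61 = 75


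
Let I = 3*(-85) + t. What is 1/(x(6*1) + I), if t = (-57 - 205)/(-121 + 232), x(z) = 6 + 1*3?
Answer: -111/27568 ≈ -0.0040264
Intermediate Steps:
x(z) = 9 (x(z) = 6 + 3 = 9)
t = -262/111 ≈ -2.3604
I = -28567/111 (I = 3*(-85) - 262/111 = -255 - 262/111 = -28567/111 ≈ -257.36)
1/(x(6*1) + I) = 1/(9 - 28567/111) = 1/(-27568/111) = -111/27568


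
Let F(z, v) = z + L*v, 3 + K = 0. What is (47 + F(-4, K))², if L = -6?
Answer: 3721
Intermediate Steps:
K = -3 (K = -3 + 0 = -3)
F(z, v) = z - 6*v
(47 + F(-4, K))² = (47 + (-4 - 6*(-3)))² = (47 + (-4 + 18))² = (47 + 14)² = 61² = 3721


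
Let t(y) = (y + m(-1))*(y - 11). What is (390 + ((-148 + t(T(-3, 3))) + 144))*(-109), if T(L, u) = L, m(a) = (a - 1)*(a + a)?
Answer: -40548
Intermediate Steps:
m(a) = 2*a*(-1 + a) (m(a) = (-1 + a)*(2*a) = 2*a*(-1 + a))
t(y) = (-11 + y)*(4 + y) (t(y) = (y + 2*(-1)*(-1 - 1))*(y - 11) = (y + 2*(-1)*(-2))*(-11 + y) = (y + 4)*(-11 + y) = (4 + y)*(-11 + y) = (-11 + y)*(4 + y))
(390 + ((-148 + t(T(-3, 3))) + 144))*(-109) = (390 + ((-148 + (-44 + (-3)² - 7*(-3))) + 144))*(-109) = (390 + ((-148 + (-44 + 9 + 21)) + 144))*(-109) = (390 + ((-148 - 14) + 144))*(-109) = (390 + (-162 + 144))*(-109) = (390 - 18)*(-109) = 372*(-109) = -40548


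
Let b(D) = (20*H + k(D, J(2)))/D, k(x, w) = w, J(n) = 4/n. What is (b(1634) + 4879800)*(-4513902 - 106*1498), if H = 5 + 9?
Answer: -18629065263703290/817 ≈ -2.2802e+13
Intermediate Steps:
H = 14
b(D) = 282/D (b(D) = (20*14 + 4/2)/D = (280 + 4*(½))/D = (280 + 2)/D = 282/D)
(b(1634) + 4879800)*(-4513902 - 106*1498) = (282/1634 + 4879800)*(-4513902 - 106*1498) = (282*(1/1634) + 4879800)*(-4513902 - 158788) = (141/817 + 4879800)*(-4672690) = (3986796741/817)*(-4672690) = -18629065263703290/817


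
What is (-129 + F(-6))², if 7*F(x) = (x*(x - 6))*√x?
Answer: 784305/49 - 18576*I*√6/7 ≈ 16006.0 - 6500.2*I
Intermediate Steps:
F(x) = x^(3/2)*(-6 + x)/7 (F(x) = ((x*(x - 6))*√x)/7 = ((x*(-6 + x))*√x)/7 = (x^(3/2)*(-6 + x))/7 = x^(3/2)*(-6 + x)/7)
(-129 + F(-6))² = (-129 + (-6)^(3/2)*(-6 - 6)/7)² = (-129 + (⅐)*(-6*I*√6)*(-12))² = (-129 + 72*I*√6/7)²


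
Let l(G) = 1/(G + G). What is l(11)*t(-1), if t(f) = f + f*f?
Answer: 0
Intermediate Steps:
t(f) = f + f**2
l(G) = 1/(2*G)
l(11)*t(-1) = ((1/2)/11)*(-(1 - 1)) = ((1/2)*(1/11))*(-1*0) = (1/22)*0 = 0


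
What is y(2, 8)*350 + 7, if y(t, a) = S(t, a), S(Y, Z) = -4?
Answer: -1393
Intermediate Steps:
y(t, a) = -4
y(2, 8)*350 + 7 = -4*350 + 7 = -1400 + 7 = -1393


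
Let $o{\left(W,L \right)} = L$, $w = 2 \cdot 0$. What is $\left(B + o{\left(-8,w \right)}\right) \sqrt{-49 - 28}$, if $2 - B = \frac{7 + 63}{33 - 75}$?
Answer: $\frac{11 i \sqrt{77}}{3} \approx 32.175 i$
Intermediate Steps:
$w = 0$
$B = \frac{11}{3}$ ($B = 2 - \frac{7 + 63}{33 - 75} = 2 - \frac{70}{-42} = 2 - 70 \left(- \frac{1}{42}\right) = 2 - - \frac{5}{3} = 2 + \frac{5}{3} = \frac{11}{3} \approx 3.6667$)
$\left(B + o{\left(-8,w \right)}\right) \sqrt{-49 - 28} = \left(\frac{11}{3} + 0\right) \sqrt{-49 - 28} = \frac{11 \sqrt{-77}}{3} = \frac{11 i \sqrt{77}}{3}$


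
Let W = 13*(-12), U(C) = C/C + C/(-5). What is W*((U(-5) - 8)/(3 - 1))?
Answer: 468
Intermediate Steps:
U(C) = 1 - C/5 (U(C) = 1 + C*(-1/5) = 1 - C/5)
W = -156
W*((U(-5) - 8)/(3 - 1)) = -156*((1 - 1/5*(-5)) - 8)/(3 - 1) = -156*((1 + 1) - 8)/2 = -156*(2 - 8)/2 = -(-936)/2 = -156*(-3) = 468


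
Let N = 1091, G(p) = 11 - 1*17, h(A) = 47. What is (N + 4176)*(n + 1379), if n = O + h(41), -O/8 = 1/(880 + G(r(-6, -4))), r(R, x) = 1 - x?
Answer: 142703182/19 ≈ 7.5107e+6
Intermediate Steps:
G(p) = -6 (G(p) = 11 - 17 = -6)
O = -4/437 (O = -8/(880 - 6) = -8/874 = -8*1/874 = -4/437 ≈ -0.0091533)
n = 20535/437 (n = -4/437 + 47 = 20535/437 ≈ 46.991)
(N + 4176)*(n + 1379) = (1091 + 4176)*(20535/437 + 1379) = 5267*(623158/437) = 142703182/19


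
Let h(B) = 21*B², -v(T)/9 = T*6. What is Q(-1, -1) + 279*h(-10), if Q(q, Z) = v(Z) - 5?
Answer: 585949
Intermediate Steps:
v(T) = -54*T (v(T) = -9*T*6 = -54*T)
Q(q, Z) = -5 - 54*Z (Q(q, Z) = -54*Z - 5 = -5 - 54*Z)
Q(-1, -1) + 279*h(-10) = (-5 - 54*(-1)) + 279*(21*(-10)²) = (-5 + 54) + 279*(21*100) = 49 + 279*2100 = 49 + 585900 = 585949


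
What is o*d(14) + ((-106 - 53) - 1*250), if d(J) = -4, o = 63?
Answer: -661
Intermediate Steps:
o*d(14) + ((-106 - 53) - 1*250) = 63*(-4) + ((-106 - 53) - 1*250) = -252 + (-159 - 250) = -252 - 409 = -661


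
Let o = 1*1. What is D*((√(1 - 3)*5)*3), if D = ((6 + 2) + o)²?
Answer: 1215*I*√2 ≈ 1718.3*I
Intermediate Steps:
o = 1
D = 81 (D = ((6 + 2) + 1)² = (8 + 1)² = 9² = 81)
D*((√(1 - 3)*5)*3) = 81*((√(1 - 3)*5)*3) = 81*((√(-2)*5)*3) = 81*(((I*√2)*5)*3) = 81*((5*I*√2)*3) = 81*(15*I*√2) = 1215*I*√2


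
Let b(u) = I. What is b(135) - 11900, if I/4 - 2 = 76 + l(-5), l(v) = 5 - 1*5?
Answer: -11588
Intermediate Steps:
l(v) = 0 (l(v) = 5 - 5 = 0)
I = 312 (I = 8 + 4*(76 + 0) = 8 + 4*76 = 8 + 304 = 312)
b(u) = 312
b(135) - 11900 = 312 - 11900 = -11588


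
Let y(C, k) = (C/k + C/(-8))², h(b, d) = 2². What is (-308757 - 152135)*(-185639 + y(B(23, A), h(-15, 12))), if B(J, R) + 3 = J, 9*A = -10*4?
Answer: 85556649413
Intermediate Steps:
A = -40/9 (A = (-10*4)/9 = (⅑)*(-40) = -40/9 ≈ -4.4444)
h(b, d) = 4
B(J, R) = -3 + J
y(C, k) = (-C/8 + C/k)² (y(C, k) = (C/k + C*(-⅛))² = (C/k - C/8)² = (-C/8 + C/k)²)
(-308757 - 152135)*(-185639 + y(B(23, A), h(-15, 12))) = (-308757 - 152135)*(-185639 + (1/64)*(-3 + 23)²*(-8 + 4)²/4²) = -460892*(-185639 + (1/64)*20²*(1/16)*(-4)²) = -460892*(-185639 + (1/64)*400*(1/16)*16) = -460892*(-185639 + 25/4) = -460892*(-742531/4) = 85556649413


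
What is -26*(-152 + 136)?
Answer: 416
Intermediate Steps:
-26*(-152 + 136) = -26*(-16) = 416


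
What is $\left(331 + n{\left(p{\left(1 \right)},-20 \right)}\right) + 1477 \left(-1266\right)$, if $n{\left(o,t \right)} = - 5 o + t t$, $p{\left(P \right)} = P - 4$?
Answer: $-1869136$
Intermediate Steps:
$p{\left(P \right)} = -4 + P$
$n{\left(o,t \right)} = t^{2} - 5 o$ ($n{\left(o,t \right)} = - 5 o + t^{2} = t^{2} - 5 o$)
$\left(331 + n{\left(p{\left(1 \right)},-20 \right)}\right) + 1477 \left(-1266\right) = \left(331 + \left(\left(-20\right)^{2} - 5 \left(-4 + 1\right)\right)\right) + 1477 \left(-1266\right) = \left(331 + \left(400 - -15\right)\right) - 1869882 = \left(331 + \left(400 + 15\right)\right) - 1869882 = \left(331 + 415\right) - 1869882 = 746 - 1869882 = -1869136$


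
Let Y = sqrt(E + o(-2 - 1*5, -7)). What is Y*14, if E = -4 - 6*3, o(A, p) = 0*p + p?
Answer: 14*I*sqrt(29) ≈ 75.392*I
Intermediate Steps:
o(A, p) = p (o(A, p) = 0 + p = p)
E = -22 (E = -4 - 18 = -22)
Y = I*sqrt(29) (Y = sqrt(-22 - 7) = sqrt(-29) = I*sqrt(29) ≈ 5.3852*I)
Y*14 = (I*sqrt(29))*14 = 14*I*sqrt(29)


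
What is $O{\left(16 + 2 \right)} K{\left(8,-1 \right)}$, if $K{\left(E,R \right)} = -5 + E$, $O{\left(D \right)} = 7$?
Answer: $21$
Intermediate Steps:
$O{\left(16 + 2 \right)} K{\left(8,-1 \right)} = 7 \left(-5 + 8\right) = 7 \cdot 3 = 21$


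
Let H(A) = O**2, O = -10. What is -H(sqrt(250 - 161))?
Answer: -100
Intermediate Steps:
H(A) = 100 (H(A) = (-10)**2 = 100)
-H(sqrt(250 - 161)) = -1*100 = -100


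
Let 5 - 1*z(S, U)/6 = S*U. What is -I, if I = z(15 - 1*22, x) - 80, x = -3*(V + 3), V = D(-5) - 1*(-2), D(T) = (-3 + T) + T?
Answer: -958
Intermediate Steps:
D(T) = -3 + 2*T
V = -11 (V = (-3 + 2*(-5)) - 1*(-2) = (-3 - 10) + 2 = -13 + 2 = -11)
x = 24 (x = -3*(-11 + 3) = -3*(-8) = 24)
z(S, U) = 30 - 6*S*U
I = 958 (I = (30 - 6*(15 - 1*22)*24) - 80 = (30 - 6*(15 - 22)*24) - 80 = (30 - 6*(-7)*24) - 80 = (30 + 1008) - 80 = 1038 - 80 = 958)
-I = -1*958 = -958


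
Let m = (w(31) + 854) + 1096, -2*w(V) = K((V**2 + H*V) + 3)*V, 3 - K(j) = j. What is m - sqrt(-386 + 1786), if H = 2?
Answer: 35613/2 - 10*sqrt(14) ≈ 17769.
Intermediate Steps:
K(j) = 3 - j
w(V) = -V*(-V**2 - 2*V)/2 (w(V) = -(3 - ((V**2 + 2*V) + 3))*V/2 = -(3 - (3 + V**2 + 2*V))*V/2 = -(3 + (-3 - V**2 - 2*V))*V/2 = -(-V**2 - 2*V)*V/2 = -V*(-V**2 - 2*V)/2)
m = 35613/2 (m = ((1/2)*31**2*(2 + 31) + 854) + 1096 = ((1/2)*961*33 + 854) + 1096 = (31713/2 + 854) + 1096 = 33421/2 + 1096 = 35613/2 ≈ 17807.)
m - sqrt(-386 + 1786) = 35613/2 - sqrt(-386 + 1786) = 35613/2 - sqrt(1400) = 35613/2 - 10*sqrt(14)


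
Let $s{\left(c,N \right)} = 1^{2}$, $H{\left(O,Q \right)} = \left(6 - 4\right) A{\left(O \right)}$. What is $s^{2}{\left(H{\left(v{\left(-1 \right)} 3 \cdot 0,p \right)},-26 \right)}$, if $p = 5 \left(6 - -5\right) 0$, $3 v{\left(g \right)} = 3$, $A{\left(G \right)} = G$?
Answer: $1$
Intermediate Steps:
$v{\left(g \right)} = 1$ ($v{\left(g \right)} = \frac{1}{3} \cdot 3 = 1$)
$p = 0$ ($p = 5 \left(6 + 5\right) 0 = 5 \cdot 11 \cdot 0 = 55 \cdot 0 = 0$)
$H{\left(O,Q \right)} = 2 O$ ($H{\left(O,Q \right)} = \left(6 - 4\right) O = 2 O$)
$s{\left(c,N \right)} = 1$
$s^{2}{\left(H{\left(v{\left(-1 \right)} 3 \cdot 0,p \right)},-26 \right)} = 1^{2} = 1$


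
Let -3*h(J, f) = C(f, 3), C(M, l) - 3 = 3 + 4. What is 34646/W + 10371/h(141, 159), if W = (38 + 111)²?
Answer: -690393253/222010 ≈ -3109.7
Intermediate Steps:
C(M, l) = 10 (C(M, l) = 3 + (3 + 4) = 3 + 7 = 10)
W = 22201 (W = 149² = 22201)
h(J, f) = -10/3 (h(J, f) = -⅓*10 = -10/3)
34646/W + 10371/h(141, 159) = 34646/22201 + 10371/(-10/3) = 34646*(1/22201) + 10371*(-3/10) = 34646/22201 - 31113/10 = -690393253/222010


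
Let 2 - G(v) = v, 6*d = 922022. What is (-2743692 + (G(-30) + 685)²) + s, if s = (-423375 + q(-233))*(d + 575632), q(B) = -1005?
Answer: -309503553823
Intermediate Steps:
d = 461011/3 (d = (⅙)*922022 = 461011/3 ≈ 1.5367e+5)
G(v) = 2 - v
s = -309501324220 (s = (-423375 - 1005)*(461011/3 + 575632) = -424380*2187907/3 = -309501324220)
(-2743692 + (G(-30) + 685)²) + s = (-2743692 + ((2 - 1*(-30)) + 685)²) - 309501324220 = (-2743692 + ((2 + 30) + 685)²) - 309501324220 = (-2743692 + (32 + 685)²) - 309501324220 = (-2743692 + 717²) - 309501324220 = (-2743692 + 514089) - 309501324220 = -2229603 - 309501324220 = -309503553823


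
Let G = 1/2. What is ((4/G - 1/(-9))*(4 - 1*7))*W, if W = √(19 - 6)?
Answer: -73*√13/3 ≈ -87.735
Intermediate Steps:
G = ½ ≈ 0.50000
W = √13 ≈ 3.6056
((4/G - 1/(-9))*(4 - 1*7))*W = ((4/(½) - 1/(-9))*(4 - 1*7))*√13 = ((4*2 - 1*(-⅑))*(4 - 7))*√13 = ((8 + ⅑)*(-3))*√13 = ((73/9)*(-3))*√13 = -73*√13/3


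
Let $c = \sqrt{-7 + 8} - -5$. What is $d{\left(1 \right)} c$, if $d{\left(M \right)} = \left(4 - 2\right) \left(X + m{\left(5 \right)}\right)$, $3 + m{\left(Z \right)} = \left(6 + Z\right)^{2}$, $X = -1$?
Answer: $1404$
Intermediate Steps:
$m{\left(Z \right)} = -3 + \left(6 + Z\right)^{2}$
$d{\left(M \right)} = 234$ ($d{\left(M \right)} = \left(4 - 2\right) \left(-1 - \left(3 - \left(6 + 5\right)^{2}\right)\right) = 2 \left(-1 - \left(3 - 11^{2}\right)\right) = 2 \left(-1 + \left(-3 + 121\right)\right) = 2 \left(-1 + 118\right) = 2 \cdot 117 = 234$)
$c = 6$ ($c = \sqrt{1} + 5 = 1 + 5 = 6$)
$d{\left(1 \right)} c = 234 \cdot 6 = 1404$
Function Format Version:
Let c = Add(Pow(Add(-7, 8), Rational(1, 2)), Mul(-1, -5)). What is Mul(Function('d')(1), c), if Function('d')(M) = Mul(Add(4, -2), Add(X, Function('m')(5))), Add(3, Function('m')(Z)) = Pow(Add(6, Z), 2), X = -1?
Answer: 1404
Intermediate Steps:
Function('m')(Z) = Add(-3, Pow(Add(6, Z), 2))
Function('d')(M) = 234 (Function('d')(M) = Mul(Add(4, -2), Add(-1, Add(-3, Pow(Add(6, 5), 2)))) = Mul(2, Add(-1, Add(-3, Pow(11, 2)))) = Mul(2, Add(-1, Add(-3, 121))) = Mul(2, Add(-1, 118)) = Mul(2, 117) = 234)
c = 6 (c = Add(Pow(1, Rational(1, 2)), 5) = Add(1, 5) = 6)
Mul(Function('d')(1), c) = Mul(234, 6) = 1404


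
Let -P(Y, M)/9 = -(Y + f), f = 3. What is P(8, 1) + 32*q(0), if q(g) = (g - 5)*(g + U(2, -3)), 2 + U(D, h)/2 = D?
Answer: 99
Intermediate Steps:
U(D, h) = -4 + 2*D
q(g) = g*(-5 + g) (q(g) = (g - 5)*(g + (-4 + 2*2)) = (-5 + g)*(g + (-4 + 4)) = (-5 + g)*(g + 0) = (-5 + g)*g = g*(-5 + g))
P(Y, M) = 27 + 9*Y (P(Y, M) = -(-9)*(Y + 3) = -(-9)*(3 + Y) = -9*(-3 - Y) = 27 + 9*Y)
P(8, 1) + 32*q(0) = (27 + 9*8) + 32*(0*(-5 + 0)) = (27 + 72) + 32*(0*(-5)) = 99 + 32*0 = 99 + 0 = 99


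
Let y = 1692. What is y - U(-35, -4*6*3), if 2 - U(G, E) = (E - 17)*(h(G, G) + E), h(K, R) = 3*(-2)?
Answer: 8632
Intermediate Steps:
h(K, R) = -6
U(G, E) = 2 - (-17 + E)*(-6 + E) (U(G, E) = 2 - (E - 17)*(-6 + E) = 2 - (-17 + E)*(-6 + E))
y - U(-35, -4*6*3) = 1692 - (-100 - (-4*6*3)**2 + 23*(-4*6*3)) = 1692 - (-100 - (-24*3)**2 + 23*(-24*3)) = 1692 - (-100 - 1*(-72)**2 + 23*(-72)) = 1692 - (-100 - 1*5184 - 1656) = 1692 - (-100 - 5184 - 1656) = 1692 - 1*(-6940) = 1692 + 6940 = 8632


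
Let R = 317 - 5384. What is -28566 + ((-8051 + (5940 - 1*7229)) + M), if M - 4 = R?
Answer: -42969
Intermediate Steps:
R = -5067
M = -5063 (M = 4 - 5067 = -5063)
-28566 + ((-8051 + (5940 - 1*7229)) + M) = -28566 + ((-8051 + (5940 - 1*7229)) - 5063) = -28566 + ((-8051 + (5940 - 7229)) - 5063) = -28566 + ((-8051 - 1289) - 5063) = -28566 + (-9340 - 5063) = -28566 - 14403 = -42969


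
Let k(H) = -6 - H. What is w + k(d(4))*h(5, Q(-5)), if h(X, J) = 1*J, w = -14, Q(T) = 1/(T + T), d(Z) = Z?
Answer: -13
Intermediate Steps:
Q(T) = 1/(2*T)
h(X, J) = J
w + k(d(4))*h(5, Q(-5)) = -14 + (-6 - 1*4)*((½)/(-5)) = -14 + (-6 - 4)*((½)*(-⅕)) = -14 - 10*(-⅒) = -14 + 1 = -13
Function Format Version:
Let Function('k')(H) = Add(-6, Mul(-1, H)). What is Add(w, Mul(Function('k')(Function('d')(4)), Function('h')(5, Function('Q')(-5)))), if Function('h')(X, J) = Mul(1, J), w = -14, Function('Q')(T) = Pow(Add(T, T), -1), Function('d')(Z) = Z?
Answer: -13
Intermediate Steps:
Function('Q')(T) = Mul(Rational(1, 2), Pow(T, -1)) (Function('Q')(T) = Pow(Mul(2, T), -1) = Mul(Rational(1, 2), Pow(T, -1)))
Function('h')(X, J) = J
Add(w, Mul(Function('k')(Function('d')(4)), Function('h')(5, Function('Q')(-5)))) = Add(-14, Mul(Add(-6, Mul(-1, 4)), Mul(Rational(1, 2), Pow(-5, -1)))) = Add(-14, Mul(Add(-6, -4), Mul(Rational(1, 2), Rational(-1, 5)))) = Add(-14, Mul(-10, Rational(-1, 10))) = Add(-14, 1) = -13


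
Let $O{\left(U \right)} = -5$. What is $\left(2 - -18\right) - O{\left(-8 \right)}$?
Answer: $25$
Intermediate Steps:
$\left(2 - -18\right) - O{\left(-8 \right)} = \left(2 - -18\right) - -5 = \left(2 + 18\right) + 5 = 20 + 5 = 25$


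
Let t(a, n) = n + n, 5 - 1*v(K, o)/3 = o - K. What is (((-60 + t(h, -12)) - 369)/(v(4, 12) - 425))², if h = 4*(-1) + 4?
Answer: 205209/188356 ≈ 1.0895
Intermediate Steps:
h = 0 (h = -4 + 4 = 0)
v(K, o) = 15 - 3*o + 3*K (v(K, o) = 15 - 3*(o - K) = 15 + (-3*o + 3*K) = 15 - 3*o + 3*K)
t(a, n) = 2*n
(((-60 + t(h, -12)) - 369)/(v(4, 12) - 425))² = (((-60 + 2*(-12)) - 369)/((15 - 3*12 + 3*4) - 425))² = (((-60 - 24) - 369)/((15 - 36 + 12) - 425))² = ((-84 - 369)/(-9 - 425))² = (-453/(-434))² = (-453*(-1/434))² = (453/434)² = 205209/188356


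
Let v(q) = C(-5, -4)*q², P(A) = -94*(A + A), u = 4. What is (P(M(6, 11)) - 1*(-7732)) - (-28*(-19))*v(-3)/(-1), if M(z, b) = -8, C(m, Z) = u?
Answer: 28388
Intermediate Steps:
C(m, Z) = 4
P(A) = -188*A
v(q) = 4*q²
(P(M(6, 11)) - 1*(-7732)) - (-28*(-19))*v(-3)/(-1) = (-188*(-8) - 1*(-7732)) - (-28*(-19))*(4*(-3)²)/(-1) = (1504 + 7732) - 532*(4*9)*(-1) = 9236 - 532*36*(-1) = 9236 - 532*(-36) = 9236 - 1*(-19152) = 9236 + 19152 = 28388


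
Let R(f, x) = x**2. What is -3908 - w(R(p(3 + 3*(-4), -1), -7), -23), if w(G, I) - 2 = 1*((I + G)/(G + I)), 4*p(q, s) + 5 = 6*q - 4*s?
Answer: -3911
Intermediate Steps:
p(q, s) = -5/4 - s + 3*q/2 (p(q, s) = -5/4 + (6*q - 4*s)/4 = -5/4 + (-4*s + 6*q)/4 = -5/4 + (-s + 3*q/2) = -5/4 - s + 3*q/2)
w(G, I) = 3 (w(G, I) = 2 + 1*((I + G)/(G + I)) = 2 + 1*((G + I)/(G + I)) = 2 + 1*1 = 2 + 1 = 3)
-3908 - w(R(p(3 + 3*(-4), -1), -7), -23) = -3908 - 1*3 = -3908 - 3 = -3911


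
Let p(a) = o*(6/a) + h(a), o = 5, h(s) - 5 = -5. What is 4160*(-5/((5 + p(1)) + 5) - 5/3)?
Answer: -22360/3 ≈ -7453.3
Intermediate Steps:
h(s) = 0 (h(s) = 5 - 5 = 0)
p(a) = 30/a (p(a) = 5*(6/a) + 0 = 30/a + 0 = 30/a)
4160*(-5/((5 + p(1)) + 5) - 5/3) = 4160*(-5/((5 + 30/1) + 5) - 5/3) = 4160*(-5/((5 + 30*1) + 5) - 5*⅓) = 4160*(-5/((5 + 30) + 5) - 5/3) = 4160*(-5/(35 + 5) - 5/3) = 4160*(-5/40 - 5/3) = 4160*(-5*1/40 - 5/3) = 4160*(-⅛ - 5/3) = 4160*(-43/24) = -22360/3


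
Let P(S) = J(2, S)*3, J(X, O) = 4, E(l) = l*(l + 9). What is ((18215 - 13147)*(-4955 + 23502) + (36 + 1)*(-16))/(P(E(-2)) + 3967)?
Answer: 93995604/3979 ≈ 23623.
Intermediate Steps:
E(l) = l*(9 + l)
P(S) = 12 (P(S) = 4*3 = 12)
((18215 - 13147)*(-4955 + 23502) + (36 + 1)*(-16))/(P(E(-2)) + 3967) = ((18215 - 13147)*(-4955 + 23502) + (36 + 1)*(-16))/(12 + 3967) = (5068*18547 + 37*(-16))/3979 = (93996196 - 592)*(1/3979) = 93995604*(1/3979) = 93995604/3979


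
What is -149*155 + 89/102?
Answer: -2355601/102 ≈ -23094.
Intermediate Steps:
-149*155 + 89/102 = -23095 + 89*(1/102) = -23095 + 89/102 = -2355601/102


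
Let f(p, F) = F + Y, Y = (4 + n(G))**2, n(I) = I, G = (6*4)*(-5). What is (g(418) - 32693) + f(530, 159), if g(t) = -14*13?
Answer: -19260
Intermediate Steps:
G = -120 (G = 24*(-5) = -120)
g(t) = -182
Y = 13456 (Y = (4 - 120)**2 = (-116)**2 = 13456)
f(p, F) = 13456 + F (f(p, F) = F + 13456 = 13456 + F)
(g(418) - 32693) + f(530, 159) = (-182 - 32693) + (13456 + 159) = -32875 + 13615 = -19260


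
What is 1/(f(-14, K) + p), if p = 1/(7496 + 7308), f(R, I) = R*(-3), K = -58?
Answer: 14804/621769 ≈ 0.023809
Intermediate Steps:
f(R, I) = -3*R
p = 1/14804 ≈ 6.7549e-5
1/(f(-14, K) + p) = 1/(-3*(-14) + 1/14804) = 1/(42 + 1/14804) = 1/(621769/14804) = 14804/621769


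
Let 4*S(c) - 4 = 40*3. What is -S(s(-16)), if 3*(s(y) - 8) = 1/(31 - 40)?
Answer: -31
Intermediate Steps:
s(y) = 215/27 (s(y) = 8 + 1/(3*(31 - 40)) = 8 + (⅓)/(-9) = 8 + (⅓)*(-⅑) = 8 - 1/27 = 215/27)
S(c) = 31 (S(c) = 1 + (40*3)/4 = 1 + (¼)*120 = 1 + 30 = 31)
-S(s(-16)) = -1*31 = -31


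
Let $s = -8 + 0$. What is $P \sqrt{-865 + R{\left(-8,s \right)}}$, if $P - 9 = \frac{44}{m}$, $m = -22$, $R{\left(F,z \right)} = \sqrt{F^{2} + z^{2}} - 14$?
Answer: $7 \sqrt{-879 + 8 \sqrt{2}} \approx 206.2 i$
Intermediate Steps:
$s = -8$
$R{\left(F,z \right)} = -14 + \sqrt{F^{2} + z^{2}}$ ($R{\left(F,z \right)} = \sqrt{F^{2} + z^{2}} - 14 = -14 + \sqrt{F^{2} + z^{2}}$)
$P = 7$ ($P = 9 + \frac{44}{-22} = 9 + 44 \left(- \frac{1}{22}\right) = 9 - 2 = 7$)
$P \sqrt{-865 + R{\left(-8,s \right)}} = 7 \sqrt{-865 - \left(14 - \sqrt{\left(-8\right)^{2} + \left(-8\right)^{2}}\right)} = 7 \sqrt{-865 - \left(14 - \sqrt{64 + 64}\right)} = 7 \sqrt{-865 - \left(14 - \sqrt{128}\right)} = 7 \sqrt{-865 - \left(14 - 8 \sqrt{2}\right)} = 7 \sqrt{-879 + 8 \sqrt{2}}$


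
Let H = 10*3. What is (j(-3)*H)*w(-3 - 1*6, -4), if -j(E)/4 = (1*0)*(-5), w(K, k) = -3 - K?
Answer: 0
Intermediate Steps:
j(E) = 0 (j(E) = -4*1*0*(-5) = -0*(-5) = -4*0 = 0)
H = 30
(j(-3)*H)*w(-3 - 1*6, -4) = (0*30)*(-3 - (-3 - 1*6)) = 0*(-3 - (-3 - 6)) = 0*(-3 - 1*(-9)) = 0*(-3 + 9) = 0*6 = 0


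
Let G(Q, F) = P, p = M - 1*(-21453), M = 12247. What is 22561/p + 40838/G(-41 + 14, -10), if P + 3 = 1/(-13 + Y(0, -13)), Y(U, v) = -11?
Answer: -33028127447/2460100 ≈ -13426.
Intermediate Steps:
P = -73/24 (P = -3 + 1/(-13 - 11) = -3 + 1/(-24) = -3 - 1/24 = -73/24 ≈ -3.0417)
p = 33700 (p = 12247 - 1*(-21453) = 12247 + 21453 = 33700)
G(Q, F) = -73/24
22561/p + 40838/G(-41 + 14, -10) = 22561/33700 + 40838/(-73/24) = 22561*(1/33700) + 40838*(-24/73) = 22561/33700 - 980112/73 = -33028127447/2460100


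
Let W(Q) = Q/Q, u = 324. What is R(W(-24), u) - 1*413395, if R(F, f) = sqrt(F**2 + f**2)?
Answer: -413395 + sqrt(104977) ≈ -4.1307e+5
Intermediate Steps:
W(Q) = 1
R(W(-24), u) - 1*413395 = sqrt(1**2 + 324**2) - 1*413395 = sqrt(1 + 104976) - 413395 = sqrt(104977) - 413395 = -413395 + sqrt(104977)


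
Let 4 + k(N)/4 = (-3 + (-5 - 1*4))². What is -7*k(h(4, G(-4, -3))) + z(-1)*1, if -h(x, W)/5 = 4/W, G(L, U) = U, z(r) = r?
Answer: -3921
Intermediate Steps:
h(x, W) = -20/W
k(N) = 560 (k(N) = -16 + 4*(-3 + (-5 - 1*4))² = -16 + 4*(-3 + (-5 - 4))² = -16 + 4*(-3 - 9)² = -16 + 4*(-12)² = -16 + 4*144 = -16 + 576 = 560)
-7*k(h(4, G(-4, -3))) + z(-1)*1 = -7*560 - 1*1 = -3920 - 1 = -3921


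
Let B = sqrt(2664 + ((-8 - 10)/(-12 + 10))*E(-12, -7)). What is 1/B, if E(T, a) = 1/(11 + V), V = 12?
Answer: sqrt(156607)/20427 ≈ 0.019373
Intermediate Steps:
E(T, a) = 1/23 (E(T, a) = 1/(11 + 12) = 1/23)
B = 3*sqrt(156607)/23 (B = sqrt(2664 + ((-8 - 10)/(-12 + 10))*(1/23)) = sqrt(2664 - 18/(-2)*(1/23)) = sqrt(2664 - 18*(-1/2)*(1/23)) = sqrt(2664 + 9*(1/23)) = sqrt(2664 + 9/23) = sqrt(61281/23) = 3*sqrt(156607)/23 ≈ 51.618)
1/B = 1/(3*sqrt(156607)/23) = sqrt(156607)/20427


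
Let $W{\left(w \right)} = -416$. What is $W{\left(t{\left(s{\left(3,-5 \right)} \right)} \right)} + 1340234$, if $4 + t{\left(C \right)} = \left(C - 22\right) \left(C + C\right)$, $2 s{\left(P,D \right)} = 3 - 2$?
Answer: $1339818$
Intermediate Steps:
$s{\left(P,D \right)} = \frac{1}{2}$ ($s{\left(P,D \right)} = \frac{3 - 2}{2} = \frac{1}{2} \cdot 1 = \frac{1}{2}$)
$t{\left(C \right)} = -4 + 2 C \left(-22 + C\right)$ ($t{\left(C \right)} = -4 + \left(C - 22\right) \left(C + C\right) = -4 + \left(-22 + C\right) 2 C = -4 + 2 C \left(-22 + C\right)$)
$W{\left(t{\left(s{\left(3,-5 \right)} \right)} \right)} + 1340234 = -416 + 1340234 = 1339818$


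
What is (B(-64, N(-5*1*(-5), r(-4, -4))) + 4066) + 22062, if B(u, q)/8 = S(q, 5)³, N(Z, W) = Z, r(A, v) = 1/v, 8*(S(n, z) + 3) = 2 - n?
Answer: 1568369/64 ≈ 24506.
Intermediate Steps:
S(n, z) = -11/4 - n/8 (S(n, z) = -3 + (2 - n)/8 = -3 + (¼ - n/8) = -11/4 - n/8)
B(u, q) = 8*(-11/4 - q/8)³
(B(-64, N(-5*1*(-5), r(-4, -4))) + 4066) + 22062 = (-(22 - 5*1*(-5))³/64 + 4066) + 22062 = (-(22 - 5*(-5))³/64 + 4066) + 22062 = (-(22 + 25)³/64 + 4066) + 22062 = (-1/64*47³ + 4066) + 22062 = (-1/64*103823 + 4066) + 22062 = (-103823/64 + 4066) + 22062 = 156401/64 + 22062 = 1568369/64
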